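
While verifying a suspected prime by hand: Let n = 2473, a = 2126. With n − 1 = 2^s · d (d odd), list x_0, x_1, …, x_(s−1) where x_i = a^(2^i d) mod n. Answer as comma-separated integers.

2472, 1, 1

n − 1 = 2472 = 2^3 · 309, so s = 3 and d = 309.
x_0 = 2126^309 mod 2473 = 2472.
x_1 = 2472^2 mod 2473 = 1.
x_2 = 1^2 mod 2473 = 1.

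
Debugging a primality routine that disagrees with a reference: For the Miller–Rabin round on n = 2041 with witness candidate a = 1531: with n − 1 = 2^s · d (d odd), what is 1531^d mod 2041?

1338

n − 1 = 2040 = 2^3 · 255, so s = 3 and d = 255.
1531^255 mod 2041 = 1338.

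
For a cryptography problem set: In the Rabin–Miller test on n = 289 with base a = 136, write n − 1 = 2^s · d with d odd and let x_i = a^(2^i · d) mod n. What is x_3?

n − 1 = 288 = 2^5 · 9, so s = 5 and d = 9.
x_0 = 136^9 mod 289 = 0.
x_1 = 0^2 mod 289 = 0.
x_2 = 0^2 mod 289 = 0.
x_3 = 0^2 mod 289 = 0.

0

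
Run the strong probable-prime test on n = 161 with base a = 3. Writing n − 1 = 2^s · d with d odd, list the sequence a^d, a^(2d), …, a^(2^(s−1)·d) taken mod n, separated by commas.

82, 123, 156, 25, 142

n − 1 = 160 = 2^5 · 5, so s = 5 and d = 5.
x_0 = 3^5 mod 161 = 82.
x_1 = 82^2 mod 161 = 123.
x_2 = 123^2 mod 161 = 156.
x_3 = 156^2 mod 161 = 25.
x_4 = 25^2 mod 161 = 142.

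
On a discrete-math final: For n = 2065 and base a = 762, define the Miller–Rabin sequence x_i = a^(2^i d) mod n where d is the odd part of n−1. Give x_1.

n − 1 = 2064 = 2^4 · 129, so s = 4 and d = 129.
x_0 = 762^129 mod 2065 = 1742.
x_1 = 1742^2 mod 2065 = 1079.

1079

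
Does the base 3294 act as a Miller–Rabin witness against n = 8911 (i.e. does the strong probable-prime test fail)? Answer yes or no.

n − 1 = 8910 = 2^1 · 4455, so s = 1 and d = 4455.
Repeated squaring mod 8911: 3294^1 ≡ 3294, 3294^2 ≡ 5749, 3294^4 ≡ 102, 3294^8 ≡ 1493, 3294^16 ≡ 1299, 3294^32 ≡ 3222, 3294^64 ≡ 8880, 3294^128 ≡ 961, 3294^256 ≡ 5688, 3294^512 ≡ 6414, 3294^1024 ≡ 6220, 3294^2048 ≡ 5749, 3294^4096 ≡ 102.
4455 = 4096 + 256 + 64 + 32 + 4 + 2 + 1, so 3294^4455 ≡ 102·5688·8880·3222·102·5749·3294 ≡ 267 (mod 8911).
x_0 = 3294^4455 mod 8911 = 267.
x_0 ∉ {1, 8910} and s = 1, so 3294 is a Miller–Rabin witness and 8911 is composite.

yes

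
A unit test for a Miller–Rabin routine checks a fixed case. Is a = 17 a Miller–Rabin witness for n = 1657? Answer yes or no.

no

n − 1 = 1656 = 2^3 · 207, so s = 3 and d = 207.
x_0 = 17^207 mod 1657 = 1.
x_0 = 1, so 17 is not a witness.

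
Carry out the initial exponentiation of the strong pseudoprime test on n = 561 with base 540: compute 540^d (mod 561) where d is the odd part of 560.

276

n − 1 = 560 = 2^4 · 35, so s = 4 and d = 35.
Repeated squaring mod 561: 540^1 ≡ 540, 540^2 ≡ 441, 540^4 ≡ 375, 540^8 ≡ 375, 540^16 ≡ 375, 540^32 ≡ 375.
35 = 32 + 2 + 1, so 540^35 ≡ 375·441·540 ≡ 276 (mod 561).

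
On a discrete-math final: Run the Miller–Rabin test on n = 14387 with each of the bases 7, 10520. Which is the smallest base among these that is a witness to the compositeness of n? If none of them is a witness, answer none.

n − 1 = 14386 = 2^1 · 7193, so s = 1 and d = 7193.
Base 7: x_0 = 7^7193 mod 14387 = 14386. x_0 = 14386 ≡ −1, so 7 is not a witness.
Base 10520: x_0 = 10520^7193 mod 14387 = 1. x_0 = 1, so 10520 is not a witness.
No listed base is a witness for 14387.

none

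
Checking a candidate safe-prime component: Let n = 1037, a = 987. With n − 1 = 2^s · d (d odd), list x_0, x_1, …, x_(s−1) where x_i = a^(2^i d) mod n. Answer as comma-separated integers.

n − 1 = 1036 = 2^2 · 259, so s = 2 and d = 259.
x_0 = 987^259 mod 1037 = 477.
x_1 = 477^2 mod 1037 = 426.

477, 426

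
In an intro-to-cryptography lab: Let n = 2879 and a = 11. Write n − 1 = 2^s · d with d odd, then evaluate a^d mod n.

1

n − 1 = 2878 = 2^1 · 1439, so s = 1 and d = 1439.
Repeated squaring mod 2879: 11^1 ≡ 11, 11^2 ≡ 121, 11^4 ≡ 246, 11^8 ≡ 57, 11^16 ≡ 370, 11^32 ≡ 1587, 11^64 ≡ 2323, 11^128 ≡ 1083, 11^256 ≡ 1136, 11^512 ≡ 704, 11^1024 ≡ 428.
1439 = 1024 + 256 + 128 + 16 + 8 + 4 + 2 + 1, so 11^1439 ≡ 428·1136·1083·370·57·246·121·11 ≡ 1 (mod 2879).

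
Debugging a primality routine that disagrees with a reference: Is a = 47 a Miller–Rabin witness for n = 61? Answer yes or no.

no

n − 1 = 60 = 2^2 · 15, so s = 2 and d = 15.
Repeated squaring mod 61: 47^1 ≡ 47, 47^2 ≡ 13, 47^4 ≡ 47, 47^8 ≡ 13.
15 = 8 + 4 + 2 + 1, so 47^15 ≡ 13·47·13·47 ≡ 1 (mod 61).
x_0 = 47^15 mod 61 = 1.
x_0 = 1, so 47 is not a witness.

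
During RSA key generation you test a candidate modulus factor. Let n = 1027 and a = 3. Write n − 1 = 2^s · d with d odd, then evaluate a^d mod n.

n − 1 = 1026 = 2^1 · 513, so s = 1 and d = 513.
Repeated squaring mod 1027: 3^1 ≡ 3, 3^2 ≡ 9, 3^4 ≡ 81, 3^8 ≡ 399, 3^16 ≡ 16, 3^32 ≡ 256, 3^64 ≡ 835, 3^128 ≡ 919, 3^256 ≡ 367, 3^512 ≡ 152.
513 = 512 + 1, so 3^513 ≡ 152·3 ≡ 456 (mod 1027).

456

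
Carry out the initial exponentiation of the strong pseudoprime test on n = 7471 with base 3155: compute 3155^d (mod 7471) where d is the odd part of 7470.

n − 1 = 7470 = 2^1 · 3735, so s = 1 and d = 3735.
3155^3735 mod 7471 = 2727.

2727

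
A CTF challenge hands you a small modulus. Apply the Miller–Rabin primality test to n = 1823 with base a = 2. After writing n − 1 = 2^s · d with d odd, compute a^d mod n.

1

n − 1 = 1822 = 2^1 · 911, so s = 1 and d = 911.
Repeated squaring mod 1823: 2^1 ≡ 2, 2^2 ≡ 4, 2^4 ≡ 16, 2^8 ≡ 256, 2^16 ≡ 1731, 2^32 ≡ 1172, 2^64 ≡ 865, 2^128 ≡ 795, 2^256 ≡ 1267, 2^512 ≡ 1049.
911 = 512 + 256 + 128 + 8 + 4 + 2 + 1, so 2^911 ≡ 1049·1267·795·256·16·4·2 ≡ 1 (mod 1823).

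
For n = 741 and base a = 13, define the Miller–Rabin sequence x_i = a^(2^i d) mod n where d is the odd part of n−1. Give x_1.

481

n − 1 = 740 = 2^2 · 185, so s = 2 and d = 185.
x_0 = 13^185 mod 741 = 52.
x_1 = 52^2 mod 741 = 481.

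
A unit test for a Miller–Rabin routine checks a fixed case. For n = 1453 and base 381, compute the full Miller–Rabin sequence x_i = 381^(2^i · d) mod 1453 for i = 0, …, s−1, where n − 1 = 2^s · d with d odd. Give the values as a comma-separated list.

497, 1452

n − 1 = 1452 = 2^2 · 363, so s = 2 and d = 363.
x_0 = 381^363 mod 1453 = 497.
x_1 = 497^2 mod 1453 = 1452.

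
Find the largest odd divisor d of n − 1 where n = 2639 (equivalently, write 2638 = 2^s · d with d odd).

1319

Halving: 2638 → 1319; 1319 is odd.
So 2638 = 2^1 · 1319.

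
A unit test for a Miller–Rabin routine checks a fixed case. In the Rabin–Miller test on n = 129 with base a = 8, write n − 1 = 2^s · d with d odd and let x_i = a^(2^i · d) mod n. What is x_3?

121

n − 1 = 128 = 2^7 · 1, so s = 7 and d = 1.
x_0 = 8^1 mod 129 = 8.
x_1 = 8^2 mod 129 = 64.
x_2 = 64^2 mod 129 = 97.
x_3 = 97^2 mod 129 = 121.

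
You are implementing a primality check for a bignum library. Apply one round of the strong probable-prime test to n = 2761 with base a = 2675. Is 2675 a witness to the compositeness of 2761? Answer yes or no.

yes

n − 1 = 2760 = 2^3 · 345, so s = 3 and d = 345.
x_0 = 2675^345 mod 2761 = 2441.
x_0 is neither 1 nor 2760, so continue squaring.
x_1 = 2441^2 mod 2761 = 243.
x_2 = 243^2 mod 2761 = 1068.
Reached i = s−1 = 2 without hitting −1: 2675 is a Miller–Rabin witness and 2761 is composite.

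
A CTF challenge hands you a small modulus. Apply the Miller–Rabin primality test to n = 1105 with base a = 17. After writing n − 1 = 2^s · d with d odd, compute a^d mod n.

272

n − 1 = 1104 = 2^4 · 69, so s = 4 and d = 69.
17^69 mod 1105 = 272.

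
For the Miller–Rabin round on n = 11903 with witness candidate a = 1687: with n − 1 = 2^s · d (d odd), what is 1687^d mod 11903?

1

n − 1 = 11902 = 2^1 · 5951, so s = 1 and d = 5951.
Repeated squaring mod 11903: 1687^1 ≡ 1687, 1687^2 ≡ 1152, 1687^4 ≡ 5871, 1687^8 ≡ 9456, 1687^16 ≡ 600, 1687^32 ≡ 2910, 1687^64 ≡ 5067, 1687^128 ≡ 11621, 1687^256 ≡ 8106, 1687^512 ≡ 2676, 1687^1024 ≡ 7273, 1687^2048 ≡ 11500, 1687^4096 ≡ 7670.
5951 = 4096 + 1024 + 512 + 256 + 32 + 16 + 8 + 4 + 2 + 1, so 1687^5951 ≡ 7670·7273·2676·8106·2910·600·9456·5871·1152·1687 ≡ 1 (mod 11903).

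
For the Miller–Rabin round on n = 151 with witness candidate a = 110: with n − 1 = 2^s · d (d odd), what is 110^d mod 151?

n − 1 = 150 = 2^1 · 75, so s = 1 and d = 75.
110^75 mod 151 = 1.

1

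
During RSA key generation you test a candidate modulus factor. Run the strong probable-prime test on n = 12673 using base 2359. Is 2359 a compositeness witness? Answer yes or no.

n − 1 = 12672 = 2^7 · 99, so s = 7 and d = 99.
x_0 = 2359^99 mod 12673 = 3267.
x_0 is neither 1 nor 12672, so continue squaring.
x_1 = 3267^2 mod 12673 = 2623.
x_2 = 2623^2 mod 12673 = 11363.
x_3 = 11363^2 mod 12673 = 5245.
x_4 = 5245^2 mod 12673 = 9615.
x_5 = 9615^2 mod 12673 = 11363.
x_6 = 11363^2 mod 12673 = 5245.
Reached i = s−1 = 6 without hitting −1: 2359 is a Miller–Rabin witness and 12673 is composite.

yes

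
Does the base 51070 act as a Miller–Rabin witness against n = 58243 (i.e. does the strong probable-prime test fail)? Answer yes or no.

no

n − 1 = 58242 = 2^1 · 29121, so s = 1 and d = 29121.
Repeated squaring mod 58243: 51070^1 ≡ 51070, 51070^2 ≡ 23360, 51070^4 ≡ 10933, 51070^8 ≡ 15853, 51070^16 ≡ 57307, 51070^32 ≡ 2451, 51070^64 ≡ 8372, 51070^128 ≡ 24055, 51070^256 ≡ 57063, 51070^512 ≡ 52811, 51070^1024 ≡ 35666, 51070^2048 ≡ 36436, 51070^4096 ≡ 49397, 51070^8192 ≡ 31367, 51070^16384 ≡ 47933.
29121 = 16384 + 8192 + 4096 + 256 + 128 + 64 + 1, so 51070^29121 ≡ 47933·31367·49397·57063·24055·8372·51070 ≡ 58242 (mod 58243).
x_0 = 51070^29121 mod 58243 = 58242.
x_0 = 58242 ≡ −1, so 51070 is not a witness.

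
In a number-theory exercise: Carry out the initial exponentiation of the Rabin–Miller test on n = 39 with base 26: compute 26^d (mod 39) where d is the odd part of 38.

n − 1 = 38 = 2^1 · 19, so s = 1 and d = 19.
26^19 mod 39 = 26.

26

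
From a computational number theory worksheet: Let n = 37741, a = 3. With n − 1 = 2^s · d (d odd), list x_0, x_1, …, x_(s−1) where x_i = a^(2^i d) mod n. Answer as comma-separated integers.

19372, 15621

n − 1 = 37740 = 2^2 · 9435, so s = 2 and d = 9435.
x_0 = 3^9435 mod 37741 = 19372.
x_1 = 19372^2 mod 37741 = 15621.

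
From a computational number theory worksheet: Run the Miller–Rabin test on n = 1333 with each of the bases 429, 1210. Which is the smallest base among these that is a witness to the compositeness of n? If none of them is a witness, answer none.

n − 1 = 1332 = 2^2 · 333, so s = 2 and d = 333.
Base 429: x_0 = 429^333 mod 1333 = 1332. x_0 = 1332 ≡ −1, so 429 is not a witness.
Base 1210: x_0 = 1210^333 mod 1333 = 1. x_0 = 1, so 1210 is not a witness.
No listed base is a witness for 1333.

none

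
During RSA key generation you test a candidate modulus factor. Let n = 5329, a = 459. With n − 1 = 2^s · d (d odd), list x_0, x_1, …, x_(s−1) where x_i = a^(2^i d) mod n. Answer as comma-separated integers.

197, 1506, 3211, 4235

n − 1 = 5328 = 2^4 · 333, so s = 4 and d = 333.
x_0 = 459^333 mod 5329 = 197.
x_1 = 197^2 mod 5329 = 1506.
x_2 = 1506^2 mod 5329 = 3211.
x_3 = 3211^2 mod 5329 = 4235.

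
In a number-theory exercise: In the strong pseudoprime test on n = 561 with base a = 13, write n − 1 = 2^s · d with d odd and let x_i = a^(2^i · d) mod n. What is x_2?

1

n − 1 = 560 = 2^4 · 35, so s = 4 and d = 35.
By repeated squaring, 13^35 ≡ 208 (mod 561).
x_0 = 208.
x_1 = 208^2 mod 561 = 67.
x_2 = 67^2 mod 561 = 1.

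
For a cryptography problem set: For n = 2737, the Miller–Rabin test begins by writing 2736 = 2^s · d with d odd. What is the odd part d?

171

Halving: 2736 → 1368 → 684 → 342 → 171; 171 is odd.
So 2736 = 2^4 · 171.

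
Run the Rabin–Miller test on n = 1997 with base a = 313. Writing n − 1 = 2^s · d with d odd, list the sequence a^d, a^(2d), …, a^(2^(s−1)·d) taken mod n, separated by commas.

1996, 1

n − 1 = 1996 = 2^2 · 499, so s = 2 and d = 499.
x_0 = 313^499 mod 1997 = 1996.
x_1 = 1996^2 mod 1997 = 1.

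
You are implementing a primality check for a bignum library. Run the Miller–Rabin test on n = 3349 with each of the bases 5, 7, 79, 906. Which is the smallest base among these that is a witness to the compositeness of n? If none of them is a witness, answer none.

n − 1 = 3348 = 2^2 · 837, so s = 2 and d = 837.
Base 5: x_0 = 5^837 mod 3349 = 2479. x_0 is neither 1 nor 3348, so continue squaring. x_1 = 2479^2 mod 3349 = 26. Reached i = s−1 = 1 without hitting −1: 5 is a Miller–Rabin witness and 3349 is composite.
Base 7: x_0 = 7^837 mod 3349 = 2918. x_0 is neither 1 nor 3348, so continue squaring. x_1 = 2918^2 mod 3349 = 1566. Reached i = s−1 = 1 without hitting −1: 7 is a Miller–Rabin witness and 3349 is composite.
Base 79: x_0 = 79^837 mod 3349 = 1982. x_0 is neither 1 nor 3348, so continue squaring. x_1 = 1982^2 mod 3349 = 3296. Reached i = s−1 = 1 without hitting −1: 79 is a Miller–Rabin witness and 3349 is composite.
Base 906: x_0 = 906^837 mod 3349 = 1170. x_0 is neither 1 nor 3348, so continue squaring. x_1 = 1170^2 mod 3349 = 2508. Reached i = s−1 = 1 without hitting −1: 906 is a Miller–Rabin witness and 3349 is composite.
The smallest witness among the given bases is 5.

5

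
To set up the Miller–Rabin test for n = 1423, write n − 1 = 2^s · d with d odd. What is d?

Halving: 1422 → 711; 711 is odd.
So 1422 = 2^1 · 711.

711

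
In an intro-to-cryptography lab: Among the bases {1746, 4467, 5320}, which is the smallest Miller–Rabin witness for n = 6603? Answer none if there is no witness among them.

1746

n − 1 = 6602 = 2^1 · 3301, so s = 1 and d = 3301.
Base 1746: x_0 = 1746^3301 mod 6603 = 6489. x_0 ∉ {1, 6602} and s = 1, so 1746 is a Miller–Rabin witness and 6603 is composite.
Base 4467: x_0 = 4467^3301 mod 6603 = 1584. x_0 ∉ {1, 6602} and s = 1, so 4467 is a Miller–Rabin witness and 6603 is composite.
Base 5320: x_0 = 5320^3301 mod 6603 = 5320. x_0 ∉ {1, 6602} and s = 1, so 5320 is a Miller–Rabin witness and 6603 is composite.
The smallest witness among the given bases is 1746.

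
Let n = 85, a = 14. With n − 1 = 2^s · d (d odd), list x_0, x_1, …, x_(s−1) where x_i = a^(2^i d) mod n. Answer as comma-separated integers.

n − 1 = 84 = 2^2 · 21, so s = 2 and d = 21.
x_0 = 14^21 mod 85 = 29.
x_1 = 29^2 mod 85 = 76.

29, 76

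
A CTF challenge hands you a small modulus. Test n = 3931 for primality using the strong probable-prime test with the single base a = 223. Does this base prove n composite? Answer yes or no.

no

n − 1 = 3930 = 2^1 · 1965, so s = 1 and d = 1965.
x_0 = 223^1965 mod 3931 = 1.
x_0 = 1, so 223 is not a witness.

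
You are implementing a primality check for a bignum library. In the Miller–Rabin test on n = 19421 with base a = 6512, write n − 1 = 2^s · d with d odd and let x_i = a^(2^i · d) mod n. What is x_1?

n − 1 = 19420 = 2^2 · 4855, so s = 2 and d = 4855.
x_0 = 6512^4855 mod 19421 = 17465.
x_1 = 17465^2 mod 19421 = 19420.

19420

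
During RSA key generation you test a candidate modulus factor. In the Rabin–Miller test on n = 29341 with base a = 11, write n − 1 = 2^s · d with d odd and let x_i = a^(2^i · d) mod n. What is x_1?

11101

n − 1 = 29340 = 2^2 · 7335, so s = 2 and d = 7335.
x_0 = 11^7335 mod 29341 = 1331.
x_1 = 1331^2 mod 29341 = 11101.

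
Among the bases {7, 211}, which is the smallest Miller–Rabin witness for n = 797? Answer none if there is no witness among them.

n − 1 = 796 = 2^2 · 199, so s = 2 and d = 199.
Base 7: x_0 = 7^199 mod 797 = 582. x_0 is neither 1 nor 796, so continue squaring. x_1 = 582^2 mod 797 = 796. x_1 ≡ −1, so 7 is not a witness.
Base 211: x_0 = 211^199 mod 797 = 215. x_0 is neither 1 nor 796, so continue squaring. x_1 = 215^2 mod 797 = 796. x_1 ≡ −1, so 211 is not a witness.
No listed base is a witness for 797.

none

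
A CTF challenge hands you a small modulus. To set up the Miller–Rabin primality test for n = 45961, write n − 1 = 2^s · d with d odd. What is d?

5745

Halving: 45960 → 22980 → 11490 → 5745; 5745 is odd.
So 45960 = 2^3 · 5745.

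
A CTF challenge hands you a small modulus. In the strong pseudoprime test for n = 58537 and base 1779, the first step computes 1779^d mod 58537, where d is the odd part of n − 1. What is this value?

n − 1 = 58536 = 2^3 · 7317, so s = 3 and d = 7317.
1779^7317 mod 58537 = 31780.

31780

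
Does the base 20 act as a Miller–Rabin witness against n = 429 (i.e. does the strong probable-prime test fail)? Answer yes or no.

yes

n − 1 = 428 = 2^2 · 107, so s = 2 and d = 107.
x_0 = 20^107 mod 429 = 158.
x_0 is neither 1 nor 428, so continue squaring.
x_1 = 158^2 mod 429 = 82.
Reached i = s−1 = 1 without hitting −1: 20 is a Miller–Rabin witness and 429 is composite.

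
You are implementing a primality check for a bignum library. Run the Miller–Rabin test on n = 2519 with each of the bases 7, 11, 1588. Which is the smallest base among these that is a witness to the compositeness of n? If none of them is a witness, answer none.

7

n − 1 = 2518 = 2^1 · 1259, so s = 1 and d = 1259.
Base 7: x_0 = 7^1259 mod 2519 = 1284. x_0 ∉ {1, 2518} and s = 1, so 7 is a Miller–Rabin witness and 2519 is composite.
Base 11: x_0 = 11^1259 mod 2519 = 2354. x_0 ∉ {1, 2518} and s = 1, so 11 is a Miller–Rabin witness and 2519 is composite.
Base 1588: x_0 = 1588^1259 mod 2519 = 905. x_0 ∉ {1, 2518} and s = 1, so 1588 is a Miller–Rabin witness and 2519 is composite.
The smallest witness among the given bases is 7.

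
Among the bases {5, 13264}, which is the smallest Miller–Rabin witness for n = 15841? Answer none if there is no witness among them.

n − 1 = 15840 = 2^5 · 495, so s = 5 and d = 495.
Base 5: x_0 = 5^495 mod 15841 = 3380. x_0 is neither 1 nor 15840, so continue squaring. x_1 = 3380^2 mod 15841 = 3039. x_2 = 3039^2 mod 15841 = 218. x_3 = 218^2 mod 15841 = 1. x_3 = 1 but x_2 ≠ ±1, a nontrivial square root of 1 — 5 is a witness and 15841 is composite.
Base 13264: x_0 = 13264^495 mod 15841 = 8896. x_0 is neither 1 nor 15840, so continue squaring. x_1 = 8896^2 mod 15841 = 13021. x_2 = 13021^2 mod 15841 = 218. x_3 = 218^2 mod 15841 = 1. x_3 = 1 but x_2 ≠ ±1, a nontrivial square root of 1 — 13264 is a witness and 15841 is composite.
The smallest witness among the given bases is 5.

5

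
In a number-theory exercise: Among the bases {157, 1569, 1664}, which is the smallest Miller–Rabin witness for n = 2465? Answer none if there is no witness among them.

1569

n − 1 = 2464 = 2^5 · 77, so s = 5 and d = 77.
Base 157: x_0 = 157^77 mod 2465 = 157. x_0 is neither 1 nor 2464, so continue squaring. x_1 = 157^2 mod 2465 = 2464. x_1 ≡ −1, so 157 is not a witness.
Base 1569: x_0 = 1569^77 mod 2465 = 394. x_0 is neither 1 nor 2464, so continue squaring. x_1 = 394^2 mod 2465 = 2406. x_2 = 2406^2 mod 2465 = 1016. x_3 = 1016^2 mod 2465 = 1886. x_4 = 1886^2 mod 2465 = 1. x_4 = 1 but x_3 ≠ ±1, a nontrivial square root of 1 — 1569 is a witness and 2465 is composite.
Base 1664: x_0 = 1664^77 mod 2465 = 104. x_0 is neither 1 nor 2464, so continue squaring. x_1 = 104^2 mod 2465 = 956. x_2 = 956^2 mod 2465 = 1886. x_3 = 1886^2 mod 2465 = 1. x_3 = 1 but x_2 ≠ ±1, a nontrivial square root of 1 — 1664 is a witness and 2465 is composite.
The smallest witness among the given bases is 1569.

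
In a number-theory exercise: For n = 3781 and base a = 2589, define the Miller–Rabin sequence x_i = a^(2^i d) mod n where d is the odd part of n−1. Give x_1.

3497

n − 1 = 3780 = 2^2 · 945, so s = 2 and d = 945.
x_0 = 2589^945 mod 3781 = 2509.
x_1 = 2509^2 mod 3781 = 3497.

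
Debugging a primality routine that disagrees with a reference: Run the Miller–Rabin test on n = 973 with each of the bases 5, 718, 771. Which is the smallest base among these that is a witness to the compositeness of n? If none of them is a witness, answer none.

n − 1 = 972 = 2^2 · 243, so s = 2 and d = 243.
Base 5: x_0 = 5^243 mod 973 = 496. x_0 is neither 1 nor 972, so continue squaring. x_1 = 496^2 mod 973 = 820. Reached i = s−1 = 1 without hitting −1: 5 is a Miller–Rabin witness and 973 is composite.
Base 718: x_0 = 718^243 mod 973 = 631. x_0 is neither 1 nor 972, so continue squaring. x_1 = 631^2 mod 973 = 204. Reached i = s−1 = 1 without hitting −1: 718 is a Miller–Rabin witness and 973 is composite.
Base 771: x_0 = 771^243 mod 973 = 477. x_0 is neither 1 nor 972, so continue squaring. x_1 = 477^2 mod 973 = 820. Reached i = s−1 = 1 without hitting −1: 771 is a Miller–Rabin witness and 973 is composite.
The smallest witness among the given bases is 5.

5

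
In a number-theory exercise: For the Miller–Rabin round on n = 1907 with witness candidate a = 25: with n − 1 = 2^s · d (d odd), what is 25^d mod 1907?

1

n − 1 = 1906 = 2^1 · 953, so s = 1 and d = 953.
25^953 mod 1907 = 1.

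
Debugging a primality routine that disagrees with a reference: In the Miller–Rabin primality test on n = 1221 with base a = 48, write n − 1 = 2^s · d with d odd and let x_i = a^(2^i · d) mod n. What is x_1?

507

n − 1 = 1220 = 2^2 · 305, so s = 2 and d = 305.
x_0 = 48^305 mod 1221 = 804.
x_1 = 804^2 mod 1221 = 507.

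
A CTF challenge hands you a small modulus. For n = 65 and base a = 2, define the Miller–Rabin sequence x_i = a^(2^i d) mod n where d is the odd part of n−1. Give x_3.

61

n − 1 = 64 = 2^6 · 1, so s = 6 and d = 1.
x_0 = 2^1 mod 65 = 2.
x_1 = 2^2 mod 65 = 4.
x_2 = 4^2 mod 65 = 16.
x_3 = 16^2 mod 65 = 61.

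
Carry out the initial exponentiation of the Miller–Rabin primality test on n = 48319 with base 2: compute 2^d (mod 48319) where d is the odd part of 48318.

39969

n − 1 = 48318 = 2^1 · 24159, so s = 1 and d = 24159.
2^24159 mod 48319 = 39969.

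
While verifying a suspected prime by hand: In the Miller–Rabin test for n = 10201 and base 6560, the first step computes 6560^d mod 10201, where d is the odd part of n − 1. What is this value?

5453

n − 1 = 10200 = 2^3 · 1275, so s = 3 and d = 1275.
6560^1275 mod 10201 = 5453.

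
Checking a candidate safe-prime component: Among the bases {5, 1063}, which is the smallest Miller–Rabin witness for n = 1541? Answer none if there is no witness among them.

none

n − 1 = 1540 = 2^2 · 385, so s = 2 and d = 385.
Base 5: x_0 = 5^385 mod 1541 = 1540. x_0 = 1540 ≡ −1, so 5 is not a witness.
Base 1063: x_0 = 1063^385 mod 1541 = 1540. x_0 = 1540 ≡ −1, so 1063 is not a witness.
No listed base is a witness for 1541.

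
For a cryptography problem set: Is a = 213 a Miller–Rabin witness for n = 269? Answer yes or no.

no

n − 1 = 268 = 2^2 · 67, so s = 2 and d = 67.
Repeated squaring mod 269: 213^1 ≡ 213, 213^2 ≡ 177, 213^4 ≡ 125, 213^8 ≡ 23, 213^16 ≡ 260, 213^32 ≡ 81, 213^64 ≡ 105.
67 = 64 + 2 + 1, so 213^67 ≡ 105·177·213 ≡ 1 (mod 269).
x_0 = 213^67 mod 269 = 1.
x_0 = 1, so 213 is not a witness.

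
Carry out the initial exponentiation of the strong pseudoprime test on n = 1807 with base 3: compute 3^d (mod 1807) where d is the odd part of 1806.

105

n − 1 = 1806 = 2^1 · 903, so s = 1 and d = 903.
Repeated squaring mod 1807: 3^1 ≡ 3, 3^2 ≡ 9, 3^4 ≡ 81, 3^8 ≡ 1140, 3^16 ≡ 367, 3^32 ≡ 971, 3^64 ≡ 1394, 3^128 ≡ 711, 3^256 ≡ 1368, 3^512 ≡ 1179.
903 = 512 + 256 + 128 + 4 + 2 + 1, so 3^903 ≡ 1179·1368·711·81·9·3 ≡ 105 (mod 1807).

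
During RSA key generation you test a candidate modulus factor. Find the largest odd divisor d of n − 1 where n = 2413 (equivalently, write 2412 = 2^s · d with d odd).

603

Halving: 2412 → 1206 → 603; 603 is odd.
So 2412 = 2^2 · 603.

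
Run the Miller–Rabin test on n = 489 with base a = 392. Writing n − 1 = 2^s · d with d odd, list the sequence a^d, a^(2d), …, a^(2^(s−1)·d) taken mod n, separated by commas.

20, 400, 97

n − 1 = 488 = 2^3 · 61, so s = 3 and d = 61.
x_0 = 392^61 mod 489 = 20.
x_1 = 20^2 mod 489 = 400.
x_2 = 400^2 mod 489 = 97.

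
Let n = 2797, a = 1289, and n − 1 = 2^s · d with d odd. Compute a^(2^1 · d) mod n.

n − 1 = 2796 = 2^2 · 699, so s = 2 and d = 699.
x_0 = 1289^699 mod 2797 = 603.
x_1 = 603^2 mod 2797 = 2796.

2796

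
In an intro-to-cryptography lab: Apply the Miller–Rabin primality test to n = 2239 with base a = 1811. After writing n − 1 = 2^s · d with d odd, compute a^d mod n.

1

n − 1 = 2238 = 2^1 · 1119, so s = 1 and d = 1119.
By repeated squaring, 1811^1119 ≡ 1 (mod 2239).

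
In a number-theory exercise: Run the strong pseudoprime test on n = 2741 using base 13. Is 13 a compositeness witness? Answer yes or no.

no

n − 1 = 2740 = 2^2 · 685, so s = 2 and d = 685.
Repeated squaring mod 2741: 13^1 ≡ 13, 13^2 ≡ 169, 13^4 ≡ 1151, 13^8 ≡ 898, 13^16 ≡ 550, 13^32 ≡ 990, 13^64 ≡ 1563, 13^128 ≡ 738, 13^256 ≡ 1926, 13^512 ≡ 903.
685 = 512 + 128 + 32 + 8 + 4 + 1, so 13^685 ≡ 903·738·990·898·1151·13 ≡ 2085 (mod 2741).
x_0 = 13^685 mod 2741 = 2085.
x_0 is neither 1 nor 2740, so continue squaring.
x_1 = 2085^2 mod 2741 = 2740.
x_1 ≡ −1, so 13 is not a witness.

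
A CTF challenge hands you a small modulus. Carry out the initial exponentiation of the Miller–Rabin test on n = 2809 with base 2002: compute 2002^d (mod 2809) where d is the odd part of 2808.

n − 1 = 2808 = 2^3 · 351, so s = 3 and d = 351.
Repeated squaring mod 2809: 2002^1 ≡ 2002, 2002^2 ≡ 2370, 2002^4 ≡ 1709, 2002^8 ≡ 2130, 2002^16 ≡ 365, 2002^32 ≡ 1202, 2002^64 ≡ 978, 2002^128 ≡ 1424, 2002^256 ≡ 2487.
351 = 256 + 64 + 16 + 8 + 4 + 2 + 1, so 2002^351 ≡ 2487·978·365·2130·1709·2370·2002 ≡ 2408 (mod 2809).

2408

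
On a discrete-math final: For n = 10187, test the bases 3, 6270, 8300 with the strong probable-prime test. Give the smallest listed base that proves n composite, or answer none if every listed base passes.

3

n − 1 = 10186 = 2^1 · 5093, so s = 1 and d = 5093.
Base 3: x_0 = 3^5093 mod 10187 = 6493. x_0 ∉ {1, 10186} and s = 1, so 3 is a Miller–Rabin witness and 10187 is composite.
Base 6270: x_0 = 6270^5093 mod 10187 = 1783. x_0 ∉ {1, 10186} and s = 1, so 6270 is a Miller–Rabin witness and 10187 is composite.
Base 8300: x_0 = 8300^5093 mod 10187 = 9982. x_0 ∉ {1, 10186} and s = 1, so 8300 is a Miller–Rabin witness and 10187 is composite.
The smallest witness among the given bases is 3.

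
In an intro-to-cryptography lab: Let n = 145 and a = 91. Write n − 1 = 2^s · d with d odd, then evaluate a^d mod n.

71

n − 1 = 144 = 2^4 · 9, so s = 4 and d = 9.
91^9 mod 145 = 71.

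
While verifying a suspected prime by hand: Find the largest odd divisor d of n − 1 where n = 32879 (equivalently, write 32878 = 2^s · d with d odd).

16439

Halving: 32878 → 16439; 16439 is odd.
So 32878 = 2^1 · 16439.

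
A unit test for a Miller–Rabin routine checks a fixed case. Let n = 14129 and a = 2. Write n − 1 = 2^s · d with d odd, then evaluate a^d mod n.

n − 1 = 14128 = 2^4 · 883, so s = 4 and d = 883.
2^883 mod 14129 = 7569.

7569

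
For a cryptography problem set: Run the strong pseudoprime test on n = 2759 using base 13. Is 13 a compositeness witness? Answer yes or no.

yes

n − 1 = 2758 = 2^1 · 1379, so s = 1 and d = 1379.
x_0 = 13^1379 mod 2759 = 260.
x_0 ∉ {1, 2758} and s = 1, so 13 is a Miller–Rabin witness and 2759 is composite.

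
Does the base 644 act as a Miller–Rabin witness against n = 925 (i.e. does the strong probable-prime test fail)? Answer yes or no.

yes

n − 1 = 924 = 2^2 · 231, so s = 2 and d = 231.
x_0 = 644^231 mod 925 = 319.
x_0 is neither 1 nor 924, so continue squaring.
x_1 = 319^2 mod 925 = 11.
Reached i = s−1 = 1 without hitting −1: 644 is a Miller–Rabin witness and 925 is composite.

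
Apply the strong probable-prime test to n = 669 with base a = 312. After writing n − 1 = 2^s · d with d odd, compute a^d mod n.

138

n − 1 = 668 = 2^2 · 167, so s = 2 and d = 167.
Repeated squaring mod 669: 312^1 ≡ 312, 312^2 ≡ 339, 312^4 ≡ 522, 312^8 ≡ 201, 312^16 ≡ 261, 312^32 ≡ 552, 312^64 ≡ 309, 312^128 ≡ 483.
167 = 128 + 32 + 4 + 2 + 1, so 312^167 ≡ 483·552·522·339·312 ≡ 138 (mod 669).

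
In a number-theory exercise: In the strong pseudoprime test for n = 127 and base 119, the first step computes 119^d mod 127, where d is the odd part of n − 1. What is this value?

126

n − 1 = 126 = 2^1 · 63, so s = 1 and d = 63.
119^63 mod 127 = 126.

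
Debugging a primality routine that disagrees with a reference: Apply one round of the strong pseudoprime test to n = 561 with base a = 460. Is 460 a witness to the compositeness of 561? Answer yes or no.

no

n − 1 = 560 = 2^4 · 35, so s = 4 and d = 35.
Repeated squaring mod 561: 460^1 ≡ 460, 460^2 ≡ 103, 460^4 ≡ 511, 460^8 ≡ 256, 460^16 ≡ 460, 460^32 ≡ 103.
35 = 32 + 2 + 1, so 460^35 ≡ 103·103·460 ≡ 1 (mod 561).
x_0 = 460^35 mod 561 = 1.
x_0 = 1, so 460 is not a witness.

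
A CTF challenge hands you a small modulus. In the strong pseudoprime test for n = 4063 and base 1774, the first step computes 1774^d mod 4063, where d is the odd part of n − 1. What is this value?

n − 1 = 4062 = 2^1 · 2031, so s = 1 and d = 2031.
Repeated squaring mod 4063: 1774^1 ≡ 1774, 1774^2 ≡ 2314, 1774^4 ≡ 3625, 1774^8 ≡ 883, 1774^16 ≡ 3656, 1774^32 ≡ 3129, 1774^64 ≡ 2874, 1774^128 ≡ 3860, 1774^256 ≡ 579, 1774^512 ≡ 2075, 1774^1024 ≡ 2908.
2031 = 1024 + 512 + 256 + 128 + 64 + 32 + 8 + 4 + 2 + 1, so 1774^2031 ≡ 2908·2075·579·3860·2874·3129·883·3625·2314·1774 ≡ 1839 (mod 4063).

1839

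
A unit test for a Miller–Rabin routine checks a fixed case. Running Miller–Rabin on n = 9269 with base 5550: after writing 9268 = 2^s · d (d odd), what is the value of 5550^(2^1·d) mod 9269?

n − 1 = 9268 = 2^2 · 2317, so s = 2 and d = 2317.
Repeated squaring mod 9269: 5550^1 ≡ 5550, 5550^2 ≡ 1613, 5550^4 ≡ 6449, 5550^8 ≡ 8867, 5550^16 ≡ 4031, 5550^32 ≡ 404, 5550^64 ≡ 5643, 5550^128 ≡ 4434, 5550^256 ≡ 807, 5550^512 ≡ 2419, 5550^1024 ≡ 2822, 5550^2048 ≡ 1613.
2317 = 2048 + 256 + 8 + 4 + 1, so 5550^2317 ≡ 1613·807·8867·6449·5550 ≡ 3938 (mod 9269).
x_0 = 3938.
x_1 = 3938^2 mod 9269 = 807.

807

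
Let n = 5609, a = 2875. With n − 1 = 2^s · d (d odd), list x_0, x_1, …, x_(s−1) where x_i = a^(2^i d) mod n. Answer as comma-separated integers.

n − 1 = 5608 = 2^3 · 701, so s = 3 and d = 701.
x_0 = 2875^701 mod 5609 = 5502.
x_1 = 5502^2 mod 5609 = 231.
x_2 = 231^2 mod 5609 = 2880.

5502, 231, 2880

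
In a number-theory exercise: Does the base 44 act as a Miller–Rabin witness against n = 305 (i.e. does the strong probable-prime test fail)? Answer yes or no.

yes

n − 1 = 304 = 2^4 · 19, so s = 4 and d = 19.
By repeated squaring, 44^19 ≡ 254 (mod 305).
x_0 = 44^19 mod 305 = 254.
x_0 is neither 1 nor 304, so continue squaring.
x_1 = 254^2 mod 305 = 161.
x_2 = 161^2 mod 305 = 301.
x_3 = 301^2 mod 305 = 16.
Reached i = s−1 = 3 without hitting −1: 44 is a Miller–Rabin witness and 305 is composite.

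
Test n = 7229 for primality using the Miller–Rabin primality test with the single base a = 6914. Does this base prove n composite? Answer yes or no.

n − 1 = 7228 = 2^2 · 1807, so s = 2 and d = 1807.
x_0 = 6914^1807 mod 7229 = 3657.
x_0 is neither 1 nor 7228, so continue squaring.
x_1 = 3657^2 mod 7229 = 7228.
x_1 ≡ −1, so 6914 is not a witness.

no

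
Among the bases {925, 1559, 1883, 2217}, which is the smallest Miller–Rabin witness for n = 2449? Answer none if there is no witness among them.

1559

n − 1 = 2448 = 2^4 · 153, so s = 4 and d = 153.
Base 925: x_0 = 925^153 mod 2449 = 2448. x_0 = 2448 ≡ −1, so 925 is not a witness.
Base 1559: x_0 = 1559^153 mod 2449 = 1163. x_0 is neither 1 nor 2448, so continue squaring. x_1 = 1163^2 mod 2449 = 721. x_2 = 721^2 mod 2449 = 653. x_3 = 653^2 mod 2449 = 283. Reached i = s−1 = 3 without hitting −1: 1559 is a Miller–Rabin witness and 2449 is composite.
Base 1883: x_0 = 1883^153 mod 2449 = 1875. x_0 is neither 1 nor 2448, so continue squaring. x_1 = 1875^2 mod 2449 = 1310. x_2 = 1310^2 mod 2449 = 1800. x_3 = 1800^2 mod 2449 = 2422. Reached i = s−1 = 3 without hitting −1: 1883 is a Miller–Rabin witness and 2449 is composite.
Base 2217: x_0 = 2217^153 mod 2449 = 1647. x_0 is neither 1 nor 2448, so continue squaring. x_1 = 1647^2 mod 2449 = 1566. x_2 = 1566^2 mod 2449 = 907. x_3 = 907^2 mod 2449 = 2234. Reached i = s−1 = 3 without hitting −1: 2217 is a Miller–Rabin witness and 2449 is composite.
The smallest witness among the given bases is 1559.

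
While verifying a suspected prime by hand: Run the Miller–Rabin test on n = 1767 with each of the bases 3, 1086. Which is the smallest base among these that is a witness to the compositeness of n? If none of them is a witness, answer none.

n − 1 = 1766 = 2^1 · 883, so s = 1 and d = 883.
Base 3: x_0 = 3^883 mod 1767 = 117. x_0 ∉ {1, 1766} and s = 1, so 3 is a Miller–Rabin witness and 1767 is composite.
Base 1086: x_0 = 1086^883 mod 1767 = 1086. x_0 ∉ {1, 1766} and s = 1, so 1086 is a Miller–Rabin witness and 1767 is composite.
The smallest witness among the given bases is 3.

3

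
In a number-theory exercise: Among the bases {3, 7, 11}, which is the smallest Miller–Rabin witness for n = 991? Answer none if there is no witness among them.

n − 1 = 990 = 2^1 · 495, so s = 1 and d = 495.
Base 3: x_0 = 3^495 mod 991 = 990. x_0 = 990 ≡ −1, so 3 is not a witness.
Base 7: x_0 = 7^495 mod 991 = 990. x_0 = 990 ≡ −1, so 7 is not a witness.
Base 11: x_0 = 11^495 mod 991 = 990. x_0 = 990 ≡ −1, so 11 is not a witness.
No listed base is a witness for 991.

none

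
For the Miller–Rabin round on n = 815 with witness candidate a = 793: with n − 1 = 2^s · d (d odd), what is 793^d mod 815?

657

n − 1 = 814 = 2^1 · 407, so s = 1 and d = 407.
Repeated squaring mod 815: 793^1 ≡ 793, 793^2 ≡ 484, 793^4 ≡ 351, 793^8 ≡ 136, 793^16 ≡ 566, 793^32 ≡ 61, 793^64 ≡ 461, 793^128 ≡ 621, 793^256 ≡ 146.
407 = 256 + 128 + 16 + 4 + 2 + 1, so 793^407 ≡ 146·621·566·351·484·793 ≡ 657 (mod 815).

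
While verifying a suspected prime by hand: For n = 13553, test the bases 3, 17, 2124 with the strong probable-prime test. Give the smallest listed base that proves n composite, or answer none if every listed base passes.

n − 1 = 13552 = 2^4 · 847, so s = 4 and d = 847.
Base 3: x_0 = 3^847 mod 13553 = 9750. x_0 is neither 1 nor 13552, so continue squaring. x_1 = 9750^2 mod 13553 = 1758. x_2 = 1758^2 mod 13553 = 480. x_3 = 480^2 mod 13553 = 13552. x_3 ≡ −1, so 3 is not a witness.
Base 17: x_0 = 17^847 mod 13553 = 480. x_0 is neither 1 nor 13552, so continue squaring. x_1 = 480^2 mod 13553 = 13552. x_1 ≡ −1, so 17 is not a witness.
Base 2124: x_0 = 2124^847 mod 13553 = 3803. x_0 is neither 1 nor 13552, so continue squaring. x_1 = 3803^2 mod 13553 = 1758. x_2 = 1758^2 mod 13553 = 480. x_3 = 480^2 mod 13553 = 13552. x_3 ≡ −1, so 2124 is not a witness.
No listed base is a witness for 13553.

none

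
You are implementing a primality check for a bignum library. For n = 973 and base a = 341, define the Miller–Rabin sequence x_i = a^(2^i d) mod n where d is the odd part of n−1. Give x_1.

n − 1 = 972 = 2^2 · 243, so s = 2 and d = 243.
Repeated squaring mod 973: 341^1 ≡ 341, 341^2 ≡ 494, 341^4 ≡ 786, 341^8 ≡ 914, 341^16 ≡ 562, 341^32 ≡ 592, 341^64 ≡ 184, 341^128 ≡ 774.
243 = 128 + 64 + 32 + 16 + 2 + 1, so 341^243 ≡ 774·184·592·562·494·341 ≡ 496 (mod 973).
x_0 = 496.
x_1 = 496^2 mod 973 = 820.

820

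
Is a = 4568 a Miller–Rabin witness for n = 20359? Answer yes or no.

n − 1 = 20358 = 2^1 · 10179, so s = 1 and d = 10179.
x_0 = 4568^10179 mod 20359 = 20358.
x_0 = 20358 ≡ −1, so 4568 is not a witness.

no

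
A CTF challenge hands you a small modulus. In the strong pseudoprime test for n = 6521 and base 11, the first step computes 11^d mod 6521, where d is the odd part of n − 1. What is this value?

2364

n − 1 = 6520 = 2^3 · 815, so s = 3 and d = 815.
11^815 mod 6521 = 2364.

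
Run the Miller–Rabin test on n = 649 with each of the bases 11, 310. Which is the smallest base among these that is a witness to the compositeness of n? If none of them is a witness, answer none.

n − 1 = 648 = 2^3 · 81, so s = 3 and d = 81.
Base 11: x_0 = 11^81 mod 649 = 319. x_0 is neither 1 nor 648, so continue squaring. x_1 = 319^2 mod 649 = 517. x_2 = 517^2 mod 649 = 550. Reached i = s−1 = 2 without hitting −1: 11 is a Miller–Rabin witness and 649 is composite.
Base 310: x_0 = 310^81 mod 649 = 497. x_0 is neither 1 nor 648, so continue squaring. x_1 = 497^2 mod 649 = 389. x_2 = 389^2 mod 649 = 104. Reached i = s−1 = 2 without hitting −1: 310 is a Miller–Rabin witness and 649 is composite.
The smallest witness among the given bases is 11.

11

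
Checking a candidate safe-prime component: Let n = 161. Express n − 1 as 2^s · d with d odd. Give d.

5

Halving: 160 → 80 → 40 → 20 → 10 → 5; 5 is odd.
So 160 = 2^5 · 5.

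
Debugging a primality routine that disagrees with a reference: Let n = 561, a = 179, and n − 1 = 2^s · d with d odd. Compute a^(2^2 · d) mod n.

67

n − 1 = 560 = 2^4 · 35, so s = 4 and d = 35.
Repeated squaring mod 561: 179^1 ≡ 179, 179^2 ≡ 64, 179^4 ≡ 169, 179^8 ≡ 511, 179^16 ≡ 256, 179^32 ≡ 460.
35 = 32 + 2 + 1, so 179^35 ≡ 460·64·179 ≡ 287 (mod 561).
x_0 = 287.
x_1 = 287^2 mod 561 = 463.
x_2 = 463^2 mod 561 = 67.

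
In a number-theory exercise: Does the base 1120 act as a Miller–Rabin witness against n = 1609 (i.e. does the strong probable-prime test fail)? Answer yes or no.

no

n − 1 = 1608 = 2^3 · 201, so s = 3 and d = 201.
Repeated squaring mod 1609: 1120^1 ≡ 1120, 1120^2 ≡ 989, 1120^4 ≡ 1458, 1120^8 ≡ 275, 1120^16 ≡ 2, 1120^32 ≡ 4, 1120^64 ≡ 16, 1120^128 ≡ 256.
201 = 128 + 64 + 8 + 1, so 1120^201 ≡ 256·16·275·1120 ≡ 979 (mod 1609).
x_0 = 1120^201 mod 1609 = 979.
x_0 is neither 1 nor 1608, so continue squaring.
x_1 = 979^2 mod 1609 = 1086.
x_2 = 1086^2 mod 1609 = 1608.
x_2 ≡ −1, so 1120 is not a witness.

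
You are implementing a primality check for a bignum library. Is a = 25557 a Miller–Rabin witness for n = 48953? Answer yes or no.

no

n − 1 = 48952 = 2^3 · 6119, so s = 3 and d = 6119.
x_0 = 25557^6119 mod 48953 = 41719.
x_0 is neither 1 nor 48952, so continue squaring.
x_1 = 41719^2 mod 48953 = 48952.
x_1 ≡ −1, so 25557 is not a witness.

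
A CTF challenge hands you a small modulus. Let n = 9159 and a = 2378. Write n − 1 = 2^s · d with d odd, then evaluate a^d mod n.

5474

n − 1 = 9158 = 2^1 · 4579, so s = 1 and d = 4579.
2378^4579 mod 9159 = 5474.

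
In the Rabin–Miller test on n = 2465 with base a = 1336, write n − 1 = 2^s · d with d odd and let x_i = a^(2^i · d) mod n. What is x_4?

1

n − 1 = 2464 = 2^5 · 77, so s = 5 and d = 77.
x_0 = 1336^77 mod 2465 = 2221.
x_1 = 2221^2 mod 2465 = 376.
x_2 = 376^2 mod 2465 = 871.
x_3 = 871^2 mod 2465 = 1886.
x_4 = 1886^2 mod 2465 = 1.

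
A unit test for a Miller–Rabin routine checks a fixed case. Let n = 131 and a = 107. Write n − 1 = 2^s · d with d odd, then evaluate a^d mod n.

n − 1 = 130 = 2^1 · 65, so s = 1 and d = 65.
107^65 mod 131 = 1.

1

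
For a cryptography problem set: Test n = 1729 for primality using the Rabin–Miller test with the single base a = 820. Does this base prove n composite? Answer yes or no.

yes

n − 1 = 1728 = 2^6 · 27, so s = 6 and d = 27.
x_0 = 820^27 mod 1729 = 911.
x_0 is neither 1 nor 1728, so continue squaring.
x_1 = 911^2 mod 1729 = 1.
x_1 = 1 but x_0 ≠ ±1, a nontrivial square root of 1 — 820 is a witness and 1729 is composite.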